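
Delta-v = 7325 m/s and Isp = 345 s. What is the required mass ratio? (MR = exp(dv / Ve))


Ve = 345 * 9.81 = 3384.45 m/s
MR = exp(7325 / 3384.45) = 8.709

8.709


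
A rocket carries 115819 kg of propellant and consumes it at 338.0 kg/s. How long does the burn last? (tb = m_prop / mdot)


tb = 115819 / 338.0 = 342.7 s

342.7 s


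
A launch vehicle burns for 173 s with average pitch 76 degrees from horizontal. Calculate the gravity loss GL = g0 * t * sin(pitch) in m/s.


GL = 9.81 * 173 * sin(76 deg) = 1647 m/s

1647 m/s


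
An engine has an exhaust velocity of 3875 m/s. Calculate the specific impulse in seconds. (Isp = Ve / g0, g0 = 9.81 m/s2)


Isp = Ve / g0 = 3875 / 9.81 = 395.0 s

395.0 s


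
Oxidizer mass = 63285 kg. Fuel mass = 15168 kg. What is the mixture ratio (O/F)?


MR = 63285 / 15168 = 4.17

4.17


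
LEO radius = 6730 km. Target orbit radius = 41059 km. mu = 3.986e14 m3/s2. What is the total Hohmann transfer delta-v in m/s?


V1 = sqrt(mu/r1) = 7695.93 m/s
dV1 = V1*(sqrt(2*r2/(r1+r2)) - 1) = 2392.33 m/s
V2 = sqrt(mu/r2) = 3115.76 m/s
dV2 = V2*(1 - sqrt(2*r1/(r1+r2))) = 1462.19 m/s
Total dV = 3855 m/s

3855 m/s


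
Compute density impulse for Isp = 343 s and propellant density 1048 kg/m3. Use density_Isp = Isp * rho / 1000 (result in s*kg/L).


rho*Isp = 343 * 1048 / 1000 = 359 s*kg/L

359 s*kg/L


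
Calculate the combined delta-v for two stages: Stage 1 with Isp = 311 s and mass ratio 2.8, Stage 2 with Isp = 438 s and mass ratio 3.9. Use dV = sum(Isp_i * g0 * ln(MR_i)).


dV1 = 311 * 9.81 * ln(2.8) = 3141.3 m/s
dV2 = 438 * 9.81 * ln(3.9) = 5847.8 m/s
Total dV = 3141.3 + 5847.8 = 8989.1 m/s ~ 8989 m/s

8989 m/s


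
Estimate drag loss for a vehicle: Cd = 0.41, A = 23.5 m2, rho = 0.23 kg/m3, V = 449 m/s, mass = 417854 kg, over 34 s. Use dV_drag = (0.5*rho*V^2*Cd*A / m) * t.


D = 0.5 * 0.23 * 449^2 * 0.41 * 23.5 = 223378.95 N
a = 223378.95 / 417854 = 0.5346 m/s2
dV = 0.5346 * 34 = 18.2 m/s

18.2 m/s


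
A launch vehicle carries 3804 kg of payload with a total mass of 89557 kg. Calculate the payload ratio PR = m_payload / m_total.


PR = 3804 / 89557 = 0.0425

0.0425


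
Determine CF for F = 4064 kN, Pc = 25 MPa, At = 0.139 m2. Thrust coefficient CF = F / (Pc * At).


CF = 4064000 / (25e6 * 0.139) = 1.17

1.17


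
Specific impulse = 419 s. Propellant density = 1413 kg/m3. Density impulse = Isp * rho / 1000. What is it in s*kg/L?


rho*Isp = 419 * 1413 / 1000 = 592 s*kg/L

592 s*kg/L


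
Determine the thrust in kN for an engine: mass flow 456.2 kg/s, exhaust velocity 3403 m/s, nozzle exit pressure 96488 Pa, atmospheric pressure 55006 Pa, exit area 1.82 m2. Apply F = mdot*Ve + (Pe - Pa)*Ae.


F = 456.2 * 3403 + (96488 - 55006) * 1.82 = 1.6279e+06 N = 1627.9 kN

1627.9 kN


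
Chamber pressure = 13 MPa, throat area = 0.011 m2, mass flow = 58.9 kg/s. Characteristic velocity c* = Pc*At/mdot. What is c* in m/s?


c* = 13e6 * 0.011 / 58.9 = 2428 m/s

2428 m/s


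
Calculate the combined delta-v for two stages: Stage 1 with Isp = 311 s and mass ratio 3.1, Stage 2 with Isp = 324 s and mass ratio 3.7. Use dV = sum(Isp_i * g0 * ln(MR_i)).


dV1 = 311 * 9.81 * ln(3.1) = 3451.8 m/s
dV2 = 324 * 9.81 * ln(3.7) = 4158.5 m/s
Total dV = 3451.8 + 4158.5 = 7610.3 m/s ~ 7610 m/s

7610 m/s


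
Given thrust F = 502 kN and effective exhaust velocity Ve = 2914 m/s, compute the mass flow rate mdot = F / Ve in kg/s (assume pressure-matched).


mdot = F / Ve = 502000 / 2914 = 172.3 kg/s

172.3 kg/s


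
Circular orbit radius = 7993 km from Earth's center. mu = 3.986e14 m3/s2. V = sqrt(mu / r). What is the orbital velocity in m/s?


V = sqrt(3.986e14 / 7993000) = 7062 m/s

7062 m/s


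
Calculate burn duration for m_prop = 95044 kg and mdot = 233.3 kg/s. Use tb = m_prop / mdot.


tb = 95044 / 233.3 = 407.4 s

407.4 s


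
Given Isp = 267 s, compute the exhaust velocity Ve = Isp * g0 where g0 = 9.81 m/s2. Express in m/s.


Ve = Isp * g0 = 267 * 9.81 = 2619.3 m/s

2619.3 m/s


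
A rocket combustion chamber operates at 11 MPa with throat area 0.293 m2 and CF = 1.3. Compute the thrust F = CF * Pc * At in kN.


F = 1.3 * 11e6 * 0.293 = 4.1899e+06 N = 4189.9 kN

4189.9 kN


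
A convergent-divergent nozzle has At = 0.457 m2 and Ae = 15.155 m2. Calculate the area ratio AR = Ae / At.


AR = 15.155 / 0.457 = 33.2

33.2


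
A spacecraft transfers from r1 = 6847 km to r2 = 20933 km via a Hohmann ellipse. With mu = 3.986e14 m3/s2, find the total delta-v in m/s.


V1 = sqrt(mu/r1) = 7629.89 m/s
dV1 = V1*(sqrt(2*r2/(r1+r2)) - 1) = 1736.73 m/s
V2 = sqrt(mu/r2) = 4363.68 m/s
dV2 = V2*(1 - sqrt(2*r1/(r1+r2))) = 1299.94 m/s
Total dV = 3037 m/s

3037 m/s


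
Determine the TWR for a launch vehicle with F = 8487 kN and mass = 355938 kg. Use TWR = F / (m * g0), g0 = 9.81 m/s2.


TWR = 8487000 / (355938 * 9.81) = 2.43

2.43


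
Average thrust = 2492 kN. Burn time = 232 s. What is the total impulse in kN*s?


It = 2492 * 232 = 578144 kN*s

578144 kN*s


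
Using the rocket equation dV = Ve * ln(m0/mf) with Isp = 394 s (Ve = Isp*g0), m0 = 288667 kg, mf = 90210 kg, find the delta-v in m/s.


Ve = 394 * 9.81 = 3865.14 m/s
dV = 3865.14 * ln(288667/90210) = 4496 m/s

4496 m/s


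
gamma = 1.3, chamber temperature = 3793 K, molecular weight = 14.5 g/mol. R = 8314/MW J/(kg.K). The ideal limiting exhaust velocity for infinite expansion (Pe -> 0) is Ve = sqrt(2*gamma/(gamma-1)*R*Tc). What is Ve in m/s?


R = 8314 / 14.5 = 573.38 J/(kg.K)
Ve = sqrt(2 * 1.3 / (1.3 - 1) * 573.38 * 3793) = 4341 m/s

4341 m/s


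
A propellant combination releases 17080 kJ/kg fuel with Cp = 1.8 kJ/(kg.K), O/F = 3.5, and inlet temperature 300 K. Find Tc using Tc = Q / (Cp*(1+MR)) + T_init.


Tc = 17080 / (1.8 * (1 + 3.5)) + 300 = 2409 K

2409 K


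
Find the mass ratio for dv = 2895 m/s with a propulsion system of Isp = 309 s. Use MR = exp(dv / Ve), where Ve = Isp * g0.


Ve = 309 * 9.81 = 3031.29 m/s
MR = exp(2895 / 3031.29) = 2.599

2.599


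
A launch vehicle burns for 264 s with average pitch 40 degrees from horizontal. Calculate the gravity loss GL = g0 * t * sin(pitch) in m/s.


GL = 9.81 * 264 * sin(40 deg) = 1665 m/s

1665 m/s


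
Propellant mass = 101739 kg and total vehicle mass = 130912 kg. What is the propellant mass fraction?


PMF = 101739 / 130912 = 0.777

0.777


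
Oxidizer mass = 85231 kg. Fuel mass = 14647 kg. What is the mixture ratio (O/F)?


MR = 85231 / 14647 = 5.82

5.82


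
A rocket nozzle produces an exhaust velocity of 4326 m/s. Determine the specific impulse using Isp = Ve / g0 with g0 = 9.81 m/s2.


Isp = Ve / g0 = 4326 / 9.81 = 441.0 s

441.0 s


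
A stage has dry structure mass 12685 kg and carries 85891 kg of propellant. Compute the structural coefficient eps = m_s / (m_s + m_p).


eps = 12685 / (12685 + 85891) = 0.1287

0.1287


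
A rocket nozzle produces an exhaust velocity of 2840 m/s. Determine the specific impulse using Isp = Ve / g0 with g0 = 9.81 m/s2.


Isp = Ve / g0 = 2840 / 9.81 = 289.5 s

289.5 s


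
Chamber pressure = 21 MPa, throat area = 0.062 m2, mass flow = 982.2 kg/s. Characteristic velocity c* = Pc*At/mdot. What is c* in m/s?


c* = 21e6 * 0.062 / 982.2 = 1326 m/s

1326 m/s


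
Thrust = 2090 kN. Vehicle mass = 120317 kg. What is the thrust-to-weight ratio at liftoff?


TWR = 2090000 / (120317 * 9.81) = 1.77

1.77


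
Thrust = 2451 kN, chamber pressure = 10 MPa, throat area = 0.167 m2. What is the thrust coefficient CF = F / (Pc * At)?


CF = 2451000 / (10e6 * 0.167) = 1.47

1.47


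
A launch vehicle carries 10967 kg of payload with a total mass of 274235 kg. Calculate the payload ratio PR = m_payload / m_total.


PR = 10967 / 274235 = 0.04

0.04


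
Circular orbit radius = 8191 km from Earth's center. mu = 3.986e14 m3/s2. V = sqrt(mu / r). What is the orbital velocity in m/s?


V = sqrt(3.986e14 / 8191000) = 6976 m/s

6976 m/s


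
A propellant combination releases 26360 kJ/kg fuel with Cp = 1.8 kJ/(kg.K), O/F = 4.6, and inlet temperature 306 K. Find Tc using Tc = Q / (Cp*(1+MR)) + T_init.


Tc = 26360 / (1.8 * (1 + 4.6)) + 306 = 2921 K

2921 K


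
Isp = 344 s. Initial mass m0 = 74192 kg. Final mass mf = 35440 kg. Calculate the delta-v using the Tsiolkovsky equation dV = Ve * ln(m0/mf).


Ve = 344 * 9.81 = 3374.64 m/s
dV = 3374.64 * ln(74192/35440) = 2493 m/s

2493 m/s


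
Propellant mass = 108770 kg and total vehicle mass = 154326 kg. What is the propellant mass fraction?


PMF = 108770 / 154326 = 0.705

0.705


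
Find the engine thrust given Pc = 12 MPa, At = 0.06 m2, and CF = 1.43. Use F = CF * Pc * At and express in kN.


F = 1.43 * 12e6 * 0.06 = 1.0296e+06 N = 1029.6 kN

1029.6 kN


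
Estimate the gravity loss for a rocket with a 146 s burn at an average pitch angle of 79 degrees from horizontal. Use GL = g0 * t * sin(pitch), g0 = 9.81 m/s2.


GL = 9.81 * 146 * sin(79 deg) = 1406 m/s

1406 m/s


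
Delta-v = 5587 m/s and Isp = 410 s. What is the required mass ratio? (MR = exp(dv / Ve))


Ve = 410 * 9.81 = 4022.1 m/s
MR = exp(5587 / 4022.1) = 4.011

4.011


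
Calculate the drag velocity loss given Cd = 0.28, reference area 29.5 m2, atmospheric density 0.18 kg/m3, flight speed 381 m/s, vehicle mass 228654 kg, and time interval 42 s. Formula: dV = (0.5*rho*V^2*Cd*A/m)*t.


D = 0.5 * 0.18 * 381^2 * 0.28 * 29.5 = 107912.69 N
a = 107912.69 / 228654 = 0.4719 m/s2
dV = 0.4719 * 42 = 19.8 m/s

19.8 m/s


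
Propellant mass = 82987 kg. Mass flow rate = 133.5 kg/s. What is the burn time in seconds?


tb = 82987 / 133.5 = 621.6 s

621.6 s


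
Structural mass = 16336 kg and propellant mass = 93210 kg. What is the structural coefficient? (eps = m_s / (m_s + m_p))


eps = 16336 / (16336 + 93210) = 0.1491

0.1491


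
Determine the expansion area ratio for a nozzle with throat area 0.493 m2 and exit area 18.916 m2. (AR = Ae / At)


AR = 18.916 / 0.493 = 38.4

38.4


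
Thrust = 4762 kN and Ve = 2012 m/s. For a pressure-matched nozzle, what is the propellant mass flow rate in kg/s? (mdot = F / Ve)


mdot = F / Ve = 4762000 / 2012 = 2366.8 kg/s

2366.8 kg/s


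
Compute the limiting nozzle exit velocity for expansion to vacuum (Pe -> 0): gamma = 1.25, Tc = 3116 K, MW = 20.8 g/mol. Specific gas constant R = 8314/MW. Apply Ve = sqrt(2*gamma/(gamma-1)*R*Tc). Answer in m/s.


R = 8314 / 20.8 = 399.71 J/(kg.K)
Ve = sqrt(2 * 1.25 / (1.25 - 1) * 399.71 * 3116) = 3529 m/s

3529 m/s


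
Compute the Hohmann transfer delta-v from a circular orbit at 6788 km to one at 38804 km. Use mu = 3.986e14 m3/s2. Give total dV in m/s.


V1 = sqrt(mu/r1) = 7662.98 m/s
dV1 = V1*(sqrt(2*r2/(r1+r2)) - 1) = 2334.87 m/s
V2 = sqrt(mu/r2) = 3205.02 m/s
dV2 = V2*(1 - sqrt(2*r1/(r1+r2))) = 1456.09 m/s
Total dV = 3791 m/s

3791 m/s


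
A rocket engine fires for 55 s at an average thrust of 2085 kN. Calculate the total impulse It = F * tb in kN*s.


It = 2085 * 55 = 114675 kN*s

114675 kN*s


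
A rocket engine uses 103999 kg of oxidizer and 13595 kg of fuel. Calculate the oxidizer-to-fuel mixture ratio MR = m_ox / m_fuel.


MR = 103999 / 13595 = 7.65

7.65


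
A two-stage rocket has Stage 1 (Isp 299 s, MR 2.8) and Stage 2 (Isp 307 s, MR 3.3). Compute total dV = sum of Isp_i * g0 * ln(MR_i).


dV1 = 299 * 9.81 * ln(2.8) = 3020.1 m/s
dV2 = 307 * 9.81 * ln(3.3) = 3595.7 m/s
Total dV = 3020.1 + 3595.7 = 6615.8 m/s ~ 6616 m/s

6616 m/s


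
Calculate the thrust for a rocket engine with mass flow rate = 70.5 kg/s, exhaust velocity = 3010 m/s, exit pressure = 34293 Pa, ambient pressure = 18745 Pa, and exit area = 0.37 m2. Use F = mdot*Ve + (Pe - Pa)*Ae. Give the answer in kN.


F = 70.5 * 3010 + (34293 - 18745) * 0.37 = 217958.0 N = 218.0 kN

218.0 kN


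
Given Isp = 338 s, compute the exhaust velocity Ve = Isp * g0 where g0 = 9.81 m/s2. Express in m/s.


Ve = Isp * g0 = 338 * 9.81 = 3315.8 m/s

3315.8 m/s


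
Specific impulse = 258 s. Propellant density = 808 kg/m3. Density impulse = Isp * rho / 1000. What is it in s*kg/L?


rho*Isp = 258 * 808 / 1000 = 208 s*kg/L

208 s*kg/L


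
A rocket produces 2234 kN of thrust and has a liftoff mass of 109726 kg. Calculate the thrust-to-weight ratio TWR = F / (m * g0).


TWR = 2234000 / (109726 * 9.81) = 2.08

2.08


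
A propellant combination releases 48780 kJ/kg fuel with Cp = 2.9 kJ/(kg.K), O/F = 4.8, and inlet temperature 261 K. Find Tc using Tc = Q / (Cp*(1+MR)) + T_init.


Tc = 48780 / (2.9 * (1 + 4.8)) + 261 = 3161 K

3161 K


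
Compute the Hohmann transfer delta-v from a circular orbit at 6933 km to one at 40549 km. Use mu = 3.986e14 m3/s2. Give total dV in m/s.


V1 = sqrt(mu/r1) = 7582.42 m/s
dV1 = V1*(sqrt(2*r2/(r1+r2)) - 1) = 2327.01 m/s
V2 = sqrt(mu/r2) = 3135.3 m/s
dV2 = V2*(1 - sqrt(2*r1/(r1+r2))) = 1441.0 m/s
Total dV = 3768 m/s

3768 m/s


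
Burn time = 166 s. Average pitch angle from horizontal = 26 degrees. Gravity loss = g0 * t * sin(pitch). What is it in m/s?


GL = 9.81 * 166 * sin(26 deg) = 714 m/s

714 m/s


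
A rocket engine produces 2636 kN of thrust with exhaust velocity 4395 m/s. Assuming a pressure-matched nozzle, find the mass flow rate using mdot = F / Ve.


mdot = F / Ve = 2636000 / 4395 = 599.8 kg/s

599.8 kg/s


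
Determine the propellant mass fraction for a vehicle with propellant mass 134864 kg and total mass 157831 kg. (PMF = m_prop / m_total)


PMF = 134864 / 157831 = 0.854

0.854


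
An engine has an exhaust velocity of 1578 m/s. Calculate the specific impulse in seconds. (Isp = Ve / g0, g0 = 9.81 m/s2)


Isp = Ve / g0 = 1578 / 9.81 = 160.9 s

160.9 s


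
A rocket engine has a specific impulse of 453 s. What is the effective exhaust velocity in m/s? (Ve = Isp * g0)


Ve = Isp * g0 = 453 * 9.81 = 4443.9 m/s

4443.9 m/s


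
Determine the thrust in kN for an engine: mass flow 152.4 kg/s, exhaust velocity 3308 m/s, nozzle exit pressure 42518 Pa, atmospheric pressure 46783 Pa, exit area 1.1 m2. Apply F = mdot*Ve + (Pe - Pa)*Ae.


F = 152.4 * 3308 + (42518 - 46783) * 1.1 = 499448.0 N = 499.4 kN

499.4 kN


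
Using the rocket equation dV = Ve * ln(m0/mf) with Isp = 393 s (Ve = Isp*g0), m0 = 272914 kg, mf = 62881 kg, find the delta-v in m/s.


Ve = 393 * 9.81 = 3855.33 m/s
dV = 3855.33 * ln(272914/62881) = 5659 m/s

5659 m/s


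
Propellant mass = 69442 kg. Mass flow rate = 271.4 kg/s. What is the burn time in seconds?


tb = 69442 / 271.4 = 255.9 s

255.9 s


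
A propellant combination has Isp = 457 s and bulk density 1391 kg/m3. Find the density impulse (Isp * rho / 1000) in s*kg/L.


rho*Isp = 457 * 1391 / 1000 = 636 s*kg/L

636 s*kg/L


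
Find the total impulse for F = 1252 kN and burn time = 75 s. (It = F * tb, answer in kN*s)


It = 1252 * 75 = 93900 kN*s

93900 kN*s


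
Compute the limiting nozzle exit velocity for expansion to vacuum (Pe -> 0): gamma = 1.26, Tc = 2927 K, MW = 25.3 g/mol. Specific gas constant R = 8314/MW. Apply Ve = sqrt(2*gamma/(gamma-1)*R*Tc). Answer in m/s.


R = 8314 / 25.3 = 328.62 J/(kg.K)
Ve = sqrt(2 * 1.26 / (1.26 - 1) * 328.62 * 2927) = 3053 m/s

3053 m/s


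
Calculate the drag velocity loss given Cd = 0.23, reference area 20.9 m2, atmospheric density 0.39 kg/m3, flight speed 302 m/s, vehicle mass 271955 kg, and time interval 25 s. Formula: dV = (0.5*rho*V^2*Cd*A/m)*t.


D = 0.5 * 0.39 * 302^2 * 0.23 * 20.9 = 85491.44 N
a = 85491.44 / 271955 = 0.3144 m/s2
dV = 0.3144 * 25 = 7.9 m/s

7.9 m/s


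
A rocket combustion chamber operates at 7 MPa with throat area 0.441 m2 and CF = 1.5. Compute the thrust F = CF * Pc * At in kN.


F = 1.5 * 7e6 * 0.441 = 4.6305e+06 N = 4630.5 kN

4630.5 kN


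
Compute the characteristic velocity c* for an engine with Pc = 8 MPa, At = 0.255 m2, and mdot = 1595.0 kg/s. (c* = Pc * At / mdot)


c* = 8e6 * 0.255 / 1595.0 = 1279 m/s

1279 m/s


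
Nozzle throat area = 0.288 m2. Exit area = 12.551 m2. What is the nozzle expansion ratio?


AR = 12.551 / 0.288 = 43.6

43.6


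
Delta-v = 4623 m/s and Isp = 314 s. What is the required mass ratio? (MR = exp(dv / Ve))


Ve = 314 * 9.81 = 3080.34 m/s
MR = exp(4623 / 3080.34) = 4.485

4.485


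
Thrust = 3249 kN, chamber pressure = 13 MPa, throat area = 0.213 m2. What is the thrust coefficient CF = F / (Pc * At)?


CF = 3249000 / (13e6 * 0.213) = 1.17

1.17


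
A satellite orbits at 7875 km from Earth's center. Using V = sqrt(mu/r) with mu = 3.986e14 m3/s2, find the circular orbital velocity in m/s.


V = sqrt(3.986e14 / 7875000) = 7114 m/s

7114 m/s


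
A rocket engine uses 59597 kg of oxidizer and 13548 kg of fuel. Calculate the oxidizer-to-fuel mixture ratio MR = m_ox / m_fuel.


MR = 59597 / 13548 = 4.4

4.4


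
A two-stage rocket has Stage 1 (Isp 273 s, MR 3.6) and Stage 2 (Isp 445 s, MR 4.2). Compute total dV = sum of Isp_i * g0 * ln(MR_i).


dV1 = 273 * 9.81 * ln(3.6) = 3430.5 m/s
dV2 = 445 * 9.81 * ln(4.2) = 6264.8 m/s
Total dV = 3430.5 + 6264.8 = 9695.3 m/s ~ 9695 m/s

9695 m/s


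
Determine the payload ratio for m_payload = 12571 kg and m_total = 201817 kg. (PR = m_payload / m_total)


PR = 12571 / 201817 = 0.0623

0.0623


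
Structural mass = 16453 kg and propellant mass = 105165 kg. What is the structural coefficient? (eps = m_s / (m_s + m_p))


eps = 16453 / (16453 + 105165) = 0.1353

0.1353


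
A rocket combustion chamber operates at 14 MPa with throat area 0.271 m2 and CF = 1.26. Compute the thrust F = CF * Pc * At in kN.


F = 1.26 * 14e6 * 0.271 = 4.7804e+06 N = 4780.4 kN

4780.4 kN


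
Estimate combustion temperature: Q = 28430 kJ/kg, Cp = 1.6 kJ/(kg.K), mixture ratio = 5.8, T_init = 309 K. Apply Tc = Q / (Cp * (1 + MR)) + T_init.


Tc = 28430 / (1.6 * (1 + 5.8)) + 309 = 2922 K

2922 K


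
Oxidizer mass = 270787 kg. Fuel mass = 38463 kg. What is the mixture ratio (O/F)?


MR = 270787 / 38463 = 7.04

7.04


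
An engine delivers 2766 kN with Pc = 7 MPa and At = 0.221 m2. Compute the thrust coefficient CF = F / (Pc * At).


CF = 2766000 / (7e6 * 0.221) = 1.79

1.79


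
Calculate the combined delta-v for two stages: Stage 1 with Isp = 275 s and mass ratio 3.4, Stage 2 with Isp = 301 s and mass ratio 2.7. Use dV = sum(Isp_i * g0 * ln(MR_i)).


dV1 = 275 * 9.81 * ln(3.4) = 3301.4 m/s
dV2 = 301 * 9.81 * ln(2.7) = 2932.9 m/s
Total dV = 3301.4 + 2932.9 = 6234.3 m/s ~ 6234 m/s

6234 m/s


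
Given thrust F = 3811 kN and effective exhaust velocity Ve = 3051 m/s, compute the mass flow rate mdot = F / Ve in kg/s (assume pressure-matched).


mdot = F / Ve = 3811000 / 3051 = 1249.1 kg/s

1249.1 kg/s


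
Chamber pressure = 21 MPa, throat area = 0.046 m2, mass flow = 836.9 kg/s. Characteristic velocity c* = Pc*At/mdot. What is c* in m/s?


c* = 21e6 * 0.046 / 836.9 = 1154 m/s

1154 m/s


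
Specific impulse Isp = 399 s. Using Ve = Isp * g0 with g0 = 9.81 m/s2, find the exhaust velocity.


Ve = Isp * g0 = 399 * 9.81 = 3914.2 m/s

3914.2 m/s


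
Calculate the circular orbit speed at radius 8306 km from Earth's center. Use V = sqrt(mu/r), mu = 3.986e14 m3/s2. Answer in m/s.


V = sqrt(3.986e14 / 8306000) = 6927 m/s

6927 m/s


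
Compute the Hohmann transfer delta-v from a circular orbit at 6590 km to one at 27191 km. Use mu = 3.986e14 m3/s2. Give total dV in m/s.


V1 = sqrt(mu/r1) = 7777.25 m/s
dV1 = V1*(sqrt(2*r2/(r1+r2)) - 1) = 2090.48 m/s
V2 = sqrt(mu/r2) = 3828.74 m/s
dV2 = V2*(1 - sqrt(2*r1/(r1+r2))) = 1437.2 m/s
Total dV = 3528 m/s

3528 m/s


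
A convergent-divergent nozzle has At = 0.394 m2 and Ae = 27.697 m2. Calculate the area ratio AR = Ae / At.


AR = 27.697 / 0.394 = 70.3

70.3


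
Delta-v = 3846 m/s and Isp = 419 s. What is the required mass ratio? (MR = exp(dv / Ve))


Ve = 419 * 9.81 = 4110.39 m/s
MR = exp(3846 / 4110.39) = 2.549

2.549


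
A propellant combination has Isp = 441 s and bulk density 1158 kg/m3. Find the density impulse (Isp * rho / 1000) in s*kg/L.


rho*Isp = 441 * 1158 / 1000 = 511 s*kg/L

511 s*kg/L


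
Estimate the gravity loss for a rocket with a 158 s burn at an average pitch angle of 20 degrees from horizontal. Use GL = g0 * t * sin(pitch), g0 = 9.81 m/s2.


GL = 9.81 * 158 * sin(20 deg) = 530 m/s

530 m/s


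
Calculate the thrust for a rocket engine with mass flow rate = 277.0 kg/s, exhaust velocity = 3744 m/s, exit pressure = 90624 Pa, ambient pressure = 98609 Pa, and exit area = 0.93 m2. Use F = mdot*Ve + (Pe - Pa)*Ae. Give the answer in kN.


F = 277.0 * 3744 + (90624 - 98609) * 0.93 = 1.0297e+06 N = 1029.7 kN

1029.7 kN


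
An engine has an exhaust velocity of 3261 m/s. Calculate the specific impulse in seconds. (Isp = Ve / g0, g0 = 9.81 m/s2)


Isp = Ve / g0 = 3261 / 9.81 = 332.4 s

332.4 s


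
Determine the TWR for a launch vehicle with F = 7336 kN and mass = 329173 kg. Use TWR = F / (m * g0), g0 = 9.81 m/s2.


TWR = 7336000 / (329173 * 9.81) = 2.27

2.27


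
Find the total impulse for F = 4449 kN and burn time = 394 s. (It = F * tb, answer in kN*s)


It = 4449 * 394 = 1752906 kN*s

1752906 kN*s


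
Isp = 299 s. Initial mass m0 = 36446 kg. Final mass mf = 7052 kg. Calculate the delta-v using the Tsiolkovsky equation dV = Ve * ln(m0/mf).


Ve = 299 * 9.81 = 2933.19 m/s
dV = 2933.19 * ln(36446/7052) = 4818 m/s

4818 m/s


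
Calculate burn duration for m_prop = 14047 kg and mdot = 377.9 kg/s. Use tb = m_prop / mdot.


tb = 14047 / 377.9 = 37.2 s

37.2 s


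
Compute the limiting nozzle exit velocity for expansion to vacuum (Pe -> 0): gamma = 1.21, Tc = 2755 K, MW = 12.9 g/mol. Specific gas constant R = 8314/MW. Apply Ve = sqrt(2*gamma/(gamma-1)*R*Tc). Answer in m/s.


R = 8314 / 12.9 = 644.5 J/(kg.K)
Ve = sqrt(2 * 1.21 / (1.21 - 1) * 644.5 * 2755) = 4523 m/s

4523 m/s


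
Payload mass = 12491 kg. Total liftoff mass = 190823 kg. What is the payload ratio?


PR = 12491 / 190823 = 0.0655

0.0655


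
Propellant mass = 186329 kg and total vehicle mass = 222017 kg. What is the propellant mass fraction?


PMF = 186329 / 222017 = 0.839

0.839


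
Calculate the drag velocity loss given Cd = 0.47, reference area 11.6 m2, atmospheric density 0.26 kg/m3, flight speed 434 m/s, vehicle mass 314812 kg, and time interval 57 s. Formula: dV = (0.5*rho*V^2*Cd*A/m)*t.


D = 0.5 * 0.26 * 434^2 * 0.47 * 11.6 = 133499.2 N
a = 133499.2 / 314812 = 0.4241 m/s2
dV = 0.4241 * 57 = 24.2 m/s

24.2 m/s


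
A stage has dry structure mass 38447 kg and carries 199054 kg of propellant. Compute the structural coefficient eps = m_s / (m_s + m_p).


eps = 38447 / (38447 + 199054) = 0.1619

0.1619


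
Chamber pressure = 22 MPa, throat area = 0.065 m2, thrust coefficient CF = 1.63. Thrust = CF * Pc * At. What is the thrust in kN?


F = 1.63 * 22e6 * 0.065 = 2.3309e+06 N = 2330.9 kN

2330.9 kN


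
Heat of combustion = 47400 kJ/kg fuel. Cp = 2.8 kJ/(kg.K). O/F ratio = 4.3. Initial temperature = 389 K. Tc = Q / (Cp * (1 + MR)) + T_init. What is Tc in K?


Tc = 47400 / (2.8 * (1 + 4.3)) + 389 = 3583 K

3583 K


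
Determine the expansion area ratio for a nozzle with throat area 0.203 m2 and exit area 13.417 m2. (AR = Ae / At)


AR = 13.417 / 0.203 = 66.1

66.1


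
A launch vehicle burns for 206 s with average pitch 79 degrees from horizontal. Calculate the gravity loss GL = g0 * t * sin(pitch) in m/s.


GL = 9.81 * 206 * sin(79 deg) = 1984 m/s

1984 m/s


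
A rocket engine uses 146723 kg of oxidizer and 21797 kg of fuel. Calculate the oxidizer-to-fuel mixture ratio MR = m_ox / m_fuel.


MR = 146723 / 21797 = 6.73

6.73


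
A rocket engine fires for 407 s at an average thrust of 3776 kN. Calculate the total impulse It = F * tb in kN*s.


It = 3776 * 407 = 1536832 kN*s

1536832 kN*s


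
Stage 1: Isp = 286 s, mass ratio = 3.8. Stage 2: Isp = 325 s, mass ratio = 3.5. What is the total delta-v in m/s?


dV1 = 286 * 9.81 * ln(3.8) = 3745.6 m/s
dV2 = 325 * 9.81 * ln(3.5) = 3994.1 m/s
Total dV = 3745.6 + 3994.1 = 7739.7 m/s ~ 7740 m/s

7740 m/s


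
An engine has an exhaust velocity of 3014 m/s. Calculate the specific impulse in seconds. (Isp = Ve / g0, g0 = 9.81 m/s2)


Isp = Ve / g0 = 3014 / 9.81 = 307.2 s

307.2 s


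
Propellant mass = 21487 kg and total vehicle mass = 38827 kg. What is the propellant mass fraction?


PMF = 21487 / 38827 = 0.553

0.553


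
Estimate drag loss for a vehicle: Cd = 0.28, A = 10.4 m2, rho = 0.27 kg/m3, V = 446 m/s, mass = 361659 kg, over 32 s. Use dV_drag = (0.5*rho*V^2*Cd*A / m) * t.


D = 0.5 * 0.27 * 446^2 * 0.28 * 10.4 = 78197.86 N
a = 78197.86 / 361659 = 0.2162 m/s2
dV = 0.2162 * 32 = 6.9 m/s

6.9 m/s


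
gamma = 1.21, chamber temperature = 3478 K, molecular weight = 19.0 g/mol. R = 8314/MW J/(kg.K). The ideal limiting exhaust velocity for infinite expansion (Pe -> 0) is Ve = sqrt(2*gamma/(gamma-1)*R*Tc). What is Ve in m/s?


R = 8314 / 19.0 = 437.58 J/(kg.K)
Ve = sqrt(2 * 1.21 / (1.21 - 1) * 437.58 * 3478) = 4188 m/s

4188 m/s


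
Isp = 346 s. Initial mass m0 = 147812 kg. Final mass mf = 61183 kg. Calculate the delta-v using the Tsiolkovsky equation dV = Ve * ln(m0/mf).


Ve = 346 * 9.81 = 3394.26 m/s
dV = 3394.26 * ln(147812/61183) = 2994 m/s

2994 m/s


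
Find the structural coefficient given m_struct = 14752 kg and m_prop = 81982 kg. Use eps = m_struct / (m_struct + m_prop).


eps = 14752 / (14752 + 81982) = 0.1525

0.1525


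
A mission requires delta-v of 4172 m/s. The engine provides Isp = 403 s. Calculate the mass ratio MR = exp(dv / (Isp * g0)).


Ve = 403 * 9.81 = 3953.43 m/s
MR = exp(4172 / 3953.43) = 2.873

2.873


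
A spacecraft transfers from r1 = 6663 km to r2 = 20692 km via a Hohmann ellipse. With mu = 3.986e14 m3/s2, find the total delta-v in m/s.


V1 = sqrt(mu/r1) = 7734.53 m/s
dV1 = V1*(sqrt(2*r2/(r1+r2)) - 1) = 1778.78 m/s
V2 = sqrt(mu/r2) = 4389.02 m/s
dV2 = V2*(1 - sqrt(2*r1/(r1+r2))) = 1325.65 m/s
Total dV = 3104 m/s

3104 m/s


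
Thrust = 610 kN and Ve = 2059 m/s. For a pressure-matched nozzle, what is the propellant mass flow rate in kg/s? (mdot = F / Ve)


mdot = F / Ve = 610000 / 2059 = 296.3 kg/s

296.3 kg/s


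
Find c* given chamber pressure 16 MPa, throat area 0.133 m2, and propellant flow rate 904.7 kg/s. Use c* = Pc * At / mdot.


c* = 16e6 * 0.133 / 904.7 = 2352 m/s

2352 m/s


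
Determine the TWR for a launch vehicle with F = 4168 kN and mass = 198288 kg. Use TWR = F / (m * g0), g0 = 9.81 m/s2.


TWR = 4168000 / (198288 * 9.81) = 2.14

2.14


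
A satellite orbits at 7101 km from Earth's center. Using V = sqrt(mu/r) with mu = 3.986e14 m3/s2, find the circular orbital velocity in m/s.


V = sqrt(3.986e14 / 7101000) = 7492 m/s

7492 m/s


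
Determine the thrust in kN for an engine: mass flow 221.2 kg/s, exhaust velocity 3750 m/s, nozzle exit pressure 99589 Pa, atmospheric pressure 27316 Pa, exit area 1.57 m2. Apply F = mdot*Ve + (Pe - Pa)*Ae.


F = 221.2 * 3750 + (99589 - 27316) * 1.57 = 942969.0 N = 943.0 kN

943.0 kN


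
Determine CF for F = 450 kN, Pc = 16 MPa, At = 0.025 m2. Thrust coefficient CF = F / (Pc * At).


CF = 450000 / (16e6 * 0.025) = 1.12

1.12


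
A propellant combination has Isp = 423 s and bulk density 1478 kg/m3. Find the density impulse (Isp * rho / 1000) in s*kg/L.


rho*Isp = 423 * 1478 / 1000 = 625 s*kg/L

625 s*kg/L


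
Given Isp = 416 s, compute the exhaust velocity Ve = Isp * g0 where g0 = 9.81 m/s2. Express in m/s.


Ve = Isp * g0 = 416 * 9.81 = 4081.0 m/s

4081.0 m/s


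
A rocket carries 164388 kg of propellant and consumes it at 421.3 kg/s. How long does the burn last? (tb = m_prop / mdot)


tb = 164388 / 421.3 = 390.2 s

390.2 s


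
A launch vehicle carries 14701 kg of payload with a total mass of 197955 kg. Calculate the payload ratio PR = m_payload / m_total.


PR = 14701 / 197955 = 0.0743

0.0743


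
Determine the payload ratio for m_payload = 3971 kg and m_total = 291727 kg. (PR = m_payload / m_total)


PR = 3971 / 291727 = 0.0136

0.0136


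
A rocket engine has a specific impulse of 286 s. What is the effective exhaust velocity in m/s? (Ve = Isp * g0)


Ve = Isp * g0 = 286 * 9.81 = 2805.7 m/s

2805.7 m/s


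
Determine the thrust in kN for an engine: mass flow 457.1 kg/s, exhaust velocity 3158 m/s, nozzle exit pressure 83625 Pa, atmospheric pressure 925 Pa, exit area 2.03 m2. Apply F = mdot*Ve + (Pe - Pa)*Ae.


F = 457.1 * 3158 + (83625 - 925) * 2.03 = 1.6114e+06 N = 1611.4 kN

1611.4 kN


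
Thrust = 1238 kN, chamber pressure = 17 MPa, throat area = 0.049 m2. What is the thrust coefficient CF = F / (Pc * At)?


CF = 1238000 / (17e6 * 0.049) = 1.49

1.49


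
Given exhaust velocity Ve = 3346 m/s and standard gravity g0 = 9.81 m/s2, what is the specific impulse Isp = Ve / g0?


Isp = Ve / g0 = 3346 / 9.81 = 341.1 s

341.1 s


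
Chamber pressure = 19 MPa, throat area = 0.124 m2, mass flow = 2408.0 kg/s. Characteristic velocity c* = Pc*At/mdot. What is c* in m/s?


c* = 19e6 * 0.124 / 2408.0 = 978 m/s

978 m/s


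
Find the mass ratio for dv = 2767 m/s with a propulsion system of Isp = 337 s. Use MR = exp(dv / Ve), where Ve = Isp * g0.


Ve = 337 * 9.81 = 3305.97 m/s
MR = exp(2767 / 3305.97) = 2.309

2.309


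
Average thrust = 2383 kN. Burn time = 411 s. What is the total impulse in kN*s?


It = 2383 * 411 = 979413 kN*s

979413 kN*s


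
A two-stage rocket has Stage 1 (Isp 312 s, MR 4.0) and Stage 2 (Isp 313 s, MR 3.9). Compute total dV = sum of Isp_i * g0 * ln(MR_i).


dV1 = 312 * 9.81 * ln(4.0) = 4243.1 m/s
dV2 = 313 * 9.81 * ln(3.9) = 4178.9 m/s
Total dV = 4243.1 + 4178.9 = 8422.0 m/s ~ 8422 m/s

8422 m/s


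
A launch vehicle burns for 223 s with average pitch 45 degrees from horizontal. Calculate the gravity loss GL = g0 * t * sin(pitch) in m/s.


GL = 9.81 * 223 * sin(45 deg) = 1547 m/s

1547 m/s


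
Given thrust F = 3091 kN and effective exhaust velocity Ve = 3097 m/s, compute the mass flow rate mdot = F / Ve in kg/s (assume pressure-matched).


mdot = F / Ve = 3091000 / 3097 = 998.1 kg/s

998.1 kg/s


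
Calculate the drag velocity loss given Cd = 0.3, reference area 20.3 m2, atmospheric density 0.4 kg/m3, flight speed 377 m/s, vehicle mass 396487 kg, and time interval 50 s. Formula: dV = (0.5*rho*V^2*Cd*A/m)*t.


D = 0.5 * 0.4 * 377^2 * 0.3 * 20.3 = 173113.12 N
a = 173113.12 / 396487 = 0.4366 m/s2
dV = 0.4366 * 50 = 21.8 m/s

21.8 m/s


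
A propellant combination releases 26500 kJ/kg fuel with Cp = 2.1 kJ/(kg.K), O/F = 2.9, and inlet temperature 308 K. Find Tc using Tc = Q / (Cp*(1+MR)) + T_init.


Tc = 26500 / (2.1 * (1 + 2.9)) + 308 = 3544 K

3544 K


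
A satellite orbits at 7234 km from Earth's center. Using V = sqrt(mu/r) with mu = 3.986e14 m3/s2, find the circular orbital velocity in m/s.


V = sqrt(3.986e14 / 7234000) = 7423 m/s

7423 m/s


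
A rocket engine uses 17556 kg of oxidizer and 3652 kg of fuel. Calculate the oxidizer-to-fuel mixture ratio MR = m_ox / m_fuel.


MR = 17556 / 3652 = 4.81

4.81


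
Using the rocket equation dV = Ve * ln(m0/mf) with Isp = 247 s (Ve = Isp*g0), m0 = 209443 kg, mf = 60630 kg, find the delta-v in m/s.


Ve = 247 * 9.81 = 2423.07 m/s
dV = 2423.07 * ln(209443/60630) = 3004 m/s

3004 m/s


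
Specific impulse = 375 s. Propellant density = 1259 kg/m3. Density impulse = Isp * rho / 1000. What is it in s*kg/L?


rho*Isp = 375 * 1259 / 1000 = 472 s*kg/L

472 s*kg/L


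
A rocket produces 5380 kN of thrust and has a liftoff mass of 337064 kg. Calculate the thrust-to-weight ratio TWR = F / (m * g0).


TWR = 5380000 / (337064 * 9.81) = 1.63

1.63


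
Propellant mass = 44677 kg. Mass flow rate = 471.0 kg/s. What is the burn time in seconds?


tb = 44677 / 471.0 = 94.9 s

94.9 s


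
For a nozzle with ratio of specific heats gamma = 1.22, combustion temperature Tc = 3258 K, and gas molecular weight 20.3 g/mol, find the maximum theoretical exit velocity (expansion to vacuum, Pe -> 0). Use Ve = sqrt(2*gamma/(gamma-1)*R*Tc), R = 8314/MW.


R = 8314 / 20.3 = 409.56 J/(kg.K)
Ve = sqrt(2 * 1.22 / (1.22 - 1) * 409.56 * 3258) = 3847 m/s

3847 m/s


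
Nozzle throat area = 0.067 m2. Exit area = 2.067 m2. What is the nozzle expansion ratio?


AR = 2.067 / 0.067 = 30.9

30.9


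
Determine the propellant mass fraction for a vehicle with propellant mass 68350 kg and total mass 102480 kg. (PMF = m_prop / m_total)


PMF = 68350 / 102480 = 0.667

0.667


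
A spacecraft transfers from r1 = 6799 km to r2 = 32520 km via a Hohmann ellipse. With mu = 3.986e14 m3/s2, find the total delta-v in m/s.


V1 = sqrt(mu/r1) = 7656.78 m/s
dV1 = V1*(sqrt(2*r2/(r1+r2)) - 1) = 2190.93 m/s
V2 = sqrt(mu/r2) = 3501.01 m/s
dV2 = V2*(1 - sqrt(2*r1/(r1+r2))) = 1442.14 m/s
Total dV = 3633 m/s

3633 m/s


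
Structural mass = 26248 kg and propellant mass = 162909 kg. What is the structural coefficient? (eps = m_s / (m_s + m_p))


eps = 26248 / (26248 + 162909) = 0.1388

0.1388


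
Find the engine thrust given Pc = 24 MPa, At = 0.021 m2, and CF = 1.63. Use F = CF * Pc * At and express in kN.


F = 1.63 * 24e6 * 0.021 = 821520.0 N = 821.5 kN

821.5 kN


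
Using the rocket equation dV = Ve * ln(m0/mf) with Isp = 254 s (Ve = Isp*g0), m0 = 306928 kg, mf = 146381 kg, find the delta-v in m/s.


Ve = 254 * 9.81 = 2491.74 m/s
dV = 2491.74 * ln(306928/146381) = 1845 m/s

1845 m/s


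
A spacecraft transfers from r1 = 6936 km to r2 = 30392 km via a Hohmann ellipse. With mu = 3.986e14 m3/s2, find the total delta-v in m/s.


V1 = sqrt(mu/r1) = 7580.78 m/s
dV1 = V1*(sqrt(2*r2/(r1+r2)) - 1) = 2092.89 m/s
V2 = sqrt(mu/r2) = 3621.5 m/s
dV2 = V2*(1 - sqrt(2*r1/(r1+r2))) = 1413.8 m/s
Total dV = 3507 m/s

3507 m/s


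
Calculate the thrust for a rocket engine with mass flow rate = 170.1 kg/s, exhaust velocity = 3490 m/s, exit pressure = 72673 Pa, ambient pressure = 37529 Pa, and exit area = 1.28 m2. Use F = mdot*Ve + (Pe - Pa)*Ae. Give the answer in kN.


F = 170.1 * 3490 + (72673 - 37529) * 1.28 = 638633.0 N = 638.6 kN

638.6 kN


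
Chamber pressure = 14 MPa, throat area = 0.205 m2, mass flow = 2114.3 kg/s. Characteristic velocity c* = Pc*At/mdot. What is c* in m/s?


c* = 14e6 * 0.205 / 2114.3 = 1357 m/s

1357 m/s


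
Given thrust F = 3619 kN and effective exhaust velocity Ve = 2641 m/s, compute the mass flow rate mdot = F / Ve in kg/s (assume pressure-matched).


mdot = F / Ve = 3619000 / 2641 = 1370.3 kg/s

1370.3 kg/s


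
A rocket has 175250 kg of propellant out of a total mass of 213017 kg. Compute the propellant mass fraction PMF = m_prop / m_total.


PMF = 175250 / 213017 = 0.823

0.823


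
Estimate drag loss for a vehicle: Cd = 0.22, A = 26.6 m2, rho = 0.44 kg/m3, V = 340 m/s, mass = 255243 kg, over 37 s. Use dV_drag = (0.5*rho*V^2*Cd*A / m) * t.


D = 0.5 * 0.44 * 340^2 * 0.22 * 26.6 = 148828.06 N
a = 148828.06 / 255243 = 0.5831 m/s2
dV = 0.5831 * 37 = 21.6 m/s

21.6 m/s


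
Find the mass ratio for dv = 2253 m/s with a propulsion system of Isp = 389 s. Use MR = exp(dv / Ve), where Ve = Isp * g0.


Ve = 389 * 9.81 = 3816.09 m/s
MR = exp(2253 / 3816.09) = 1.805

1.805


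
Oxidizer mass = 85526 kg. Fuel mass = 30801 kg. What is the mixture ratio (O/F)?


MR = 85526 / 30801 = 2.78

2.78


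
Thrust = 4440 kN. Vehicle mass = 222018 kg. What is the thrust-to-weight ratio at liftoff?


TWR = 4440000 / (222018 * 9.81) = 2.04

2.04


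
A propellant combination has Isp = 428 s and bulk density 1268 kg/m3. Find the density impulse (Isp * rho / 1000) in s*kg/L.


rho*Isp = 428 * 1268 / 1000 = 543 s*kg/L

543 s*kg/L


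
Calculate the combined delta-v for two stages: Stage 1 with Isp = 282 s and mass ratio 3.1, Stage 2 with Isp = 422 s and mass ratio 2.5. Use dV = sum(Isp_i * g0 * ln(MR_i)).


dV1 = 282 * 9.81 * ln(3.1) = 3129.9 m/s
dV2 = 422 * 9.81 * ln(2.5) = 3793.3 m/s
Total dV = 3129.9 + 3793.3 = 6923.2 m/s ~ 6923 m/s

6923 m/s


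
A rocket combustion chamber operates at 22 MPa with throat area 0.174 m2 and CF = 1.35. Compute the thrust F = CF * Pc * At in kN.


F = 1.35 * 22e6 * 0.174 = 5.1678e+06 N = 5167.8 kN

5167.8 kN


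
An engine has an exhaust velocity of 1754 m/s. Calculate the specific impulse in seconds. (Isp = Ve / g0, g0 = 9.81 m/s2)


Isp = Ve / g0 = 1754 / 9.81 = 178.8 s

178.8 s


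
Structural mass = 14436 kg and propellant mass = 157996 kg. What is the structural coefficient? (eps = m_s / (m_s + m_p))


eps = 14436 / (14436 + 157996) = 0.0837

0.0837


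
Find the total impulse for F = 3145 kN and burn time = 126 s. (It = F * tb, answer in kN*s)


It = 3145 * 126 = 396270 kN*s

396270 kN*s


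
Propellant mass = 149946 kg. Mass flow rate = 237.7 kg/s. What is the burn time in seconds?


tb = 149946 / 237.7 = 630.8 s

630.8 s


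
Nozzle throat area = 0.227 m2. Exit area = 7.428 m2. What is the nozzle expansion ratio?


AR = 7.428 / 0.227 = 32.7

32.7


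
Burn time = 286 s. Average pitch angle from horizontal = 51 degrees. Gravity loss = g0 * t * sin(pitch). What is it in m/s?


GL = 9.81 * 286 * sin(51 deg) = 2180 m/s

2180 m/s


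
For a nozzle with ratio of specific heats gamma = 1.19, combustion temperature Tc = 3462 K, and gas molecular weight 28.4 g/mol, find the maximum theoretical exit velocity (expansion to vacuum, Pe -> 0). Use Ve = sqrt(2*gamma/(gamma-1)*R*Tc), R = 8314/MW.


R = 8314 / 28.4 = 292.75 J/(kg.K)
Ve = sqrt(2 * 1.19 / (1.19 - 1) * 292.75 * 3462) = 3563 m/s

3563 m/s


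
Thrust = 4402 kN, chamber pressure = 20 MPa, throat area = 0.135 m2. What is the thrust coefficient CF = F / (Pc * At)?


CF = 4402000 / (20e6 * 0.135) = 1.63

1.63


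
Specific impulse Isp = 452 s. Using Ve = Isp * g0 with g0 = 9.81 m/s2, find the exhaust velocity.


Ve = Isp * g0 = 452 * 9.81 = 4434.1 m/s

4434.1 m/s


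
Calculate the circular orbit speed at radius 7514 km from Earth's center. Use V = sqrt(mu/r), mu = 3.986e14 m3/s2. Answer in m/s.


V = sqrt(3.986e14 / 7514000) = 7283 m/s

7283 m/s


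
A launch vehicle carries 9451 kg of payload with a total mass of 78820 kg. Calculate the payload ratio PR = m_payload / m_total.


PR = 9451 / 78820 = 0.1199

0.1199


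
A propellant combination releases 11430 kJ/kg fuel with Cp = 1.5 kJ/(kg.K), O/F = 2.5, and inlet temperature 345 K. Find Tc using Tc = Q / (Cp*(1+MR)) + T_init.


Tc = 11430 / (1.5 * (1 + 2.5)) + 345 = 2522 K

2522 K


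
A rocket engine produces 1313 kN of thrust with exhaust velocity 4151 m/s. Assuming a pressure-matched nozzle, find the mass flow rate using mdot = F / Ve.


mdot = F / Ve = 1313000 / 4151 = 316.3 kg/s

316.3 kg/s


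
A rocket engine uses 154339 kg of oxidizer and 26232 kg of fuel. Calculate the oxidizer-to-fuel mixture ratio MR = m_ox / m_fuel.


MR = 154339 / 26232 = 5.88

5.88


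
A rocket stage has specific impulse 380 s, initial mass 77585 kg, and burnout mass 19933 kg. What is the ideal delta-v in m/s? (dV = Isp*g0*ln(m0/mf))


Ve = 380 * 9.81 = 3727.8 m/s
dV = 3727.8 * ln(77585/19933) = 5066 m/s

5066 m/s


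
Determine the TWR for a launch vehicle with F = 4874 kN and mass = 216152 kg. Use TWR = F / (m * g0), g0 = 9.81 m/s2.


TWR = 4874000 / (216152 * 9.81) = 2.3

2.3


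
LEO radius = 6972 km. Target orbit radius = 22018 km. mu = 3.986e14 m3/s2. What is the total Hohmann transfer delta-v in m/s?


V1 = sqrt(mu/r1) = 7561.19 m/s
dV1 = V1*(sqrt(2*r2/(r1+r2)) - 1) = 1757.82 m/s
V2 = sqrt(mu/r2) = 4254.81 m/s
dV2 = V2*(1 - sqrt(2*r1/(r1+r2))) = 1303.94 m/s
Total dV = 3062 m/s

3062 m/s
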